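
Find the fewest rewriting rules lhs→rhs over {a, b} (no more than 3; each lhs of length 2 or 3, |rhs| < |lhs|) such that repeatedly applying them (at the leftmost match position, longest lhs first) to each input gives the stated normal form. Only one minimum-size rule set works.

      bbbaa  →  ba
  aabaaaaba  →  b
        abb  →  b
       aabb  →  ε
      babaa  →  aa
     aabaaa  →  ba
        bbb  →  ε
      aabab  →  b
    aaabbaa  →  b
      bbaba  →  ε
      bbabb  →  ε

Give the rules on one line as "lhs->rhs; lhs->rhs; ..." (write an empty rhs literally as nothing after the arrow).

  | bbbaa => abaa => ba
  | aabaaaaba => abaaaba => baaba => bab => b
  | abb => b
  | aabb => ab => ε

ab->; aba->b; bb->a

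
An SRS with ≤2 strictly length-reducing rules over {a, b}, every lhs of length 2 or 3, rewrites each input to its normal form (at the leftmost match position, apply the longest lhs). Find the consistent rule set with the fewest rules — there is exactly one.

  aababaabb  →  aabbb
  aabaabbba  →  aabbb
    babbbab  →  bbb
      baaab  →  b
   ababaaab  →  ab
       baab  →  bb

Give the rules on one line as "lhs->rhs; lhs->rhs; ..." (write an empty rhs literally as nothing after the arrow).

ba->; baa->b

  | aababaabb => aabaabb => aabbb
  | aabaabbba => aabbbba => aabbb
  | babbbab => bbbab => bbb
  | baaab => bab => b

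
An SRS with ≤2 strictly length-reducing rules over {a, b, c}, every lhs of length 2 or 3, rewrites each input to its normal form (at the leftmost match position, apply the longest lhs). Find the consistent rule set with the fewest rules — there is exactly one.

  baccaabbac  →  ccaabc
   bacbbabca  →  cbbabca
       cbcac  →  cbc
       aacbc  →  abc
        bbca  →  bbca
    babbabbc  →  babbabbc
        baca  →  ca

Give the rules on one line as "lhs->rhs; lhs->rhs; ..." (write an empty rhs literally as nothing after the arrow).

ac->; bac->c

  | baccaabbac => ccaabbac => ccaabc
  | bacbbabca => cbbabca
  | cbcac => cbc
  | aacbc => abc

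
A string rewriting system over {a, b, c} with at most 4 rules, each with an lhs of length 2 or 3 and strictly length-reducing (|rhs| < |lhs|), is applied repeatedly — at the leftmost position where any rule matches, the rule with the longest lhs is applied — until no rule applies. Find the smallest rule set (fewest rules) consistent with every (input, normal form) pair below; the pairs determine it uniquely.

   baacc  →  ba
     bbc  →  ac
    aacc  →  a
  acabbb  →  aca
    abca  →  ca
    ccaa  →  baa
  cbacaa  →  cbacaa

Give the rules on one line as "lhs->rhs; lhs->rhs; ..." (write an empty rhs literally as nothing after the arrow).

  | baacc => baab => ba
  | bbc => ac
  | aacc => aab => a
  | acabbb => acbb => aca

ab->; bb->a; cc->b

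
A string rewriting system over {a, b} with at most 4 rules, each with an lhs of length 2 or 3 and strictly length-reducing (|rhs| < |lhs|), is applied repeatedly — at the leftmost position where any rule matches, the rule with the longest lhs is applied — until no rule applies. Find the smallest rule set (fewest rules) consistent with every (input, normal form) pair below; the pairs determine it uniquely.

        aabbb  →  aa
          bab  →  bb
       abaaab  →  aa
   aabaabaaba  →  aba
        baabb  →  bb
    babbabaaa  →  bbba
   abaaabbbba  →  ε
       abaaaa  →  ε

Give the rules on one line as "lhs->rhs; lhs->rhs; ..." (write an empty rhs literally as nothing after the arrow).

aaa->; aab->aa; baa->; bab->bb

  | aabbb => aabb => aab => aa
  | bab => bb
  | abaaab => aab => aa
  | aabaabaaba => aaaabaaba => abaaba => aba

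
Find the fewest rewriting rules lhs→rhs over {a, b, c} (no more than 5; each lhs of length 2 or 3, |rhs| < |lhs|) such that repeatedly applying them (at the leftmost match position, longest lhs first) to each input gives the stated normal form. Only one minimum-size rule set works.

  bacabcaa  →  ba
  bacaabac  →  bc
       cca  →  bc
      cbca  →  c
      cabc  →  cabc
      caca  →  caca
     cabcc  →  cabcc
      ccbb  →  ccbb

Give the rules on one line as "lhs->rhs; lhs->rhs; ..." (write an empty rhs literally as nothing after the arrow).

aba->; bca->; caa->; cca->bc

  | bacabcaa => bacaa => ba
  | bacaabac => babac => bc
  | cca => bc
  | cbca => c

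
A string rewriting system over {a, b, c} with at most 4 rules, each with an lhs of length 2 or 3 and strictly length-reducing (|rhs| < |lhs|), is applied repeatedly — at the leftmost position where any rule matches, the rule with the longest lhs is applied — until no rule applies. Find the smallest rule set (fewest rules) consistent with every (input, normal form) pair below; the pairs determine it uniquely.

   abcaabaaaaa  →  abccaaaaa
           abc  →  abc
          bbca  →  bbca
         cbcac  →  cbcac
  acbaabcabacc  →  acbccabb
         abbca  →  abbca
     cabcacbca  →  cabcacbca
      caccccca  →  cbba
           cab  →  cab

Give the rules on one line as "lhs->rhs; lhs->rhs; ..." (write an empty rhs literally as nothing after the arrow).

aab->c; acc->b; ccc->b

  | abcaabaaaaa => abccaaaaa
  | abc
  | bbca
  | cbcac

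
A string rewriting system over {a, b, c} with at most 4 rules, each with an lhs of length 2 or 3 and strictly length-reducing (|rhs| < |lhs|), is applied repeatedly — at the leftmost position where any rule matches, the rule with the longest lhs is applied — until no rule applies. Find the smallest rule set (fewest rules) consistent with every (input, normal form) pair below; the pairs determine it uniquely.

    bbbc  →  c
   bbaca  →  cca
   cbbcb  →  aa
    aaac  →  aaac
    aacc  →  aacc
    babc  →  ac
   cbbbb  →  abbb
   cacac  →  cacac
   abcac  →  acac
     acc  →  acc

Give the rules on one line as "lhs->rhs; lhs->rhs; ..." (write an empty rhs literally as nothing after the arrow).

  | bbbc => bbc => bc => c
  | bbaca => bcca => cca
  | cbbcb => abcb => acb => aa
  | aaac

ba->c; bc->c; cb->a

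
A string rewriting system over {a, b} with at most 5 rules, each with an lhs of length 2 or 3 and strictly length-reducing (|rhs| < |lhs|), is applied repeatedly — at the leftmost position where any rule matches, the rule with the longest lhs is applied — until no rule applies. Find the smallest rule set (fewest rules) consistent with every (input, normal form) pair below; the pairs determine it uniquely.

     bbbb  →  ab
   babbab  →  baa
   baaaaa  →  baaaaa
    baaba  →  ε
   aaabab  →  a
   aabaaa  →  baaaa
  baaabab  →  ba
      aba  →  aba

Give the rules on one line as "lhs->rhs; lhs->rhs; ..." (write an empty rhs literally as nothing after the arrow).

aab->ba; bb->; bba->bb; bbb->a

  | bbbb => ab
  | babbab => babbb => baa
  | baaaaa
  | baaba => bbaa => bba => bb => ε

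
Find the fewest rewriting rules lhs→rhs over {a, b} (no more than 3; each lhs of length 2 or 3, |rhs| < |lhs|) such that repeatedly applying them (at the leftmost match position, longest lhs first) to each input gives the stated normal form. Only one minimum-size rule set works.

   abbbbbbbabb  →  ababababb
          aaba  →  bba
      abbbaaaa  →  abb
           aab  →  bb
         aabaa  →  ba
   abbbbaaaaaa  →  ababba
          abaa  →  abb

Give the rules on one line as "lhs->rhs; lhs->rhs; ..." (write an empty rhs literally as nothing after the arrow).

  | abbbbbbbabb => ababbbbabb => ababababb
  | aaba => bba
  | abbbaaaa => abaaaaa => abbaaa => abbba => abaa => abb
  | aab => bb

aa->b; bbb->ba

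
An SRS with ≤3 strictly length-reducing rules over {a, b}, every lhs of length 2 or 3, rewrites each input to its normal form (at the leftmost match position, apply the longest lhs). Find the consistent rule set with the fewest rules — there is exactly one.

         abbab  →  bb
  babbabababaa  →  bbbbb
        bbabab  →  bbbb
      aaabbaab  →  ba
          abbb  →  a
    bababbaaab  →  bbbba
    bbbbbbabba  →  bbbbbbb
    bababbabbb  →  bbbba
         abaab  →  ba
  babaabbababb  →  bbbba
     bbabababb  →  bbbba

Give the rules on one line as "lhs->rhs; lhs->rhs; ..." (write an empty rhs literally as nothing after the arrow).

aa->; ab->a; aba->b

  | abbab => abab => bb
  | babbabababaa => bababababaa => bbbababaa => bbbbbaa => bbbbb
  | bbabab => bbbb
  | aaabbaab => abbaab => abaab => bab => ba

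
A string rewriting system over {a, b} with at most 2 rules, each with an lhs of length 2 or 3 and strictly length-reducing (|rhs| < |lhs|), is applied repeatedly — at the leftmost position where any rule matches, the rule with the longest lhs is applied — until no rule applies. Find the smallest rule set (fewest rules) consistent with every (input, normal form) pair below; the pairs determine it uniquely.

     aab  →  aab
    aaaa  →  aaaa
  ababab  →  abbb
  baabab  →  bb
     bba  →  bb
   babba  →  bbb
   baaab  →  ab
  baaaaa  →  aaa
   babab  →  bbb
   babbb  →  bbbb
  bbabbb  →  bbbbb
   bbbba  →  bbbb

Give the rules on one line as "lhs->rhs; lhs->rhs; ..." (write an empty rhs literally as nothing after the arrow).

  | aab
  | aaaa
  | ababab => abbab => abbb
  | baabab => bab => bb

ba->b; baa->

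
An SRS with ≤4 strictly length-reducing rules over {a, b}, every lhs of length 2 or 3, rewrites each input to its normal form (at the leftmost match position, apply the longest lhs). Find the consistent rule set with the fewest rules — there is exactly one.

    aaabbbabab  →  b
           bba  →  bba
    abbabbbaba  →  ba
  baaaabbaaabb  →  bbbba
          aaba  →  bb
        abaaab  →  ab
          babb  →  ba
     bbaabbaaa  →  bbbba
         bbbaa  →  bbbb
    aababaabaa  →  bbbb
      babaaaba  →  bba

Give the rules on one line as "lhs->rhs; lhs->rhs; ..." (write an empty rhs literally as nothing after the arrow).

aa->b; aab->ba; abb->; bab->aa

  | aaabbbabab => babbbabab => aabbabab => bababab => aaabab => babab => aaab => bab => aa => b
  | bba
  | abbabbbaba => abbbaba => baba => aaa => ba
  | baaaabbaaabb => bbaabbaaabb => bbbabaaabb => bbaaaaabb => bbbaaabb => bbbbabb => bbbaab => bbbba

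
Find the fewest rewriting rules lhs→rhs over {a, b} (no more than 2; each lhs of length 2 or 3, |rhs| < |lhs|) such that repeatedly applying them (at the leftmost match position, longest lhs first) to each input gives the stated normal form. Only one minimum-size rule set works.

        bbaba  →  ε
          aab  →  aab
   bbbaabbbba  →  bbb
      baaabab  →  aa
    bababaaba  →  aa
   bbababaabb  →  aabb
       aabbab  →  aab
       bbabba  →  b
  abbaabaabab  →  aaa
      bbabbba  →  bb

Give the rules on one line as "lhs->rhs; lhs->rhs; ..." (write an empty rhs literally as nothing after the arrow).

  | bbaba => ba => ε
  | aab
  | bbbaabbbba => bbabbbba => bbbba => bbb
  | baaabab => aabab => aa

ba->; bab->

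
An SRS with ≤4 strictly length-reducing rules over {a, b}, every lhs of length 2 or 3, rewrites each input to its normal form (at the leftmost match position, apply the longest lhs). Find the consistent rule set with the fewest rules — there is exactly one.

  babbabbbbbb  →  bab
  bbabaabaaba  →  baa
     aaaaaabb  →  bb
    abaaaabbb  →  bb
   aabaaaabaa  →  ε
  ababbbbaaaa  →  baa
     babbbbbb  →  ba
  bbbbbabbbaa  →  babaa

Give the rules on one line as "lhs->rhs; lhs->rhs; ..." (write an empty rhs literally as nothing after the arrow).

  | babbabbbbbb => bbabbbbbb => bbbbbbb => babbbb => bbbb => bab
  | bbabaabaaba => bbabaaaba => bbabba => bbba => baa
  | aaaaaabb => aaabb => bb
  | abaaaabbb => ababbb => abbb => bb

aaa->; aab->a; abb->b; bbb->ba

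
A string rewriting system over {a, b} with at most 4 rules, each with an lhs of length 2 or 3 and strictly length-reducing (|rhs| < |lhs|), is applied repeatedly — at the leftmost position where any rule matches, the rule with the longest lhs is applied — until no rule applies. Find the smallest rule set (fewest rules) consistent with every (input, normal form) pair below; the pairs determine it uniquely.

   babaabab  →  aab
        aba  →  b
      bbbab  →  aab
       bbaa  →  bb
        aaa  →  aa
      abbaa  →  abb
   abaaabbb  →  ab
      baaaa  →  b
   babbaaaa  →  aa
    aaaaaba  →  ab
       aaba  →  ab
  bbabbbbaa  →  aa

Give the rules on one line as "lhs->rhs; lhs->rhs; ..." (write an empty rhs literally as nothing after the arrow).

aaa->aa; aba->b; ba->b; bbb->a

  | babaabab => bbaabab => bbabab => bbbab => aab
  | aba => b
  | bbbab => aab
  | bbaa => bba => bb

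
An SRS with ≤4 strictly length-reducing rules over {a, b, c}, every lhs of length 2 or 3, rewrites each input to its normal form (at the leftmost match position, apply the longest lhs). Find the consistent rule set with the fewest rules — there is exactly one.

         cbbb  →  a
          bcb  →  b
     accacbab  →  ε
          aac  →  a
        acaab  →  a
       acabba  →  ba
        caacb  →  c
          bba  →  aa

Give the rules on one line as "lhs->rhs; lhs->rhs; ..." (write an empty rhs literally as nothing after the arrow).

ab->; ac->; bb->a; cb->

  | cbbb => bb => a
  | bcb => b
  | accacbab => cacbab => cbab => ab => ε
  | aac => a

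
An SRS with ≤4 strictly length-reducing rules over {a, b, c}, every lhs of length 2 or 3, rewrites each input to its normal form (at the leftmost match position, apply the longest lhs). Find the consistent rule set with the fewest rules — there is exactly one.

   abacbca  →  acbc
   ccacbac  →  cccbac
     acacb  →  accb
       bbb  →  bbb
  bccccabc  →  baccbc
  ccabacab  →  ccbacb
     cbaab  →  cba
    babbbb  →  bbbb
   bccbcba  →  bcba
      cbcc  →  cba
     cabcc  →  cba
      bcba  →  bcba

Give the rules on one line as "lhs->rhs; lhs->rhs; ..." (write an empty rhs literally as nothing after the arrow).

ab->; bcc->ba; ca->c

  | abacbca => acbca => acbc
  | ccacbac => cccbac
  | acacb => accb
  | bbb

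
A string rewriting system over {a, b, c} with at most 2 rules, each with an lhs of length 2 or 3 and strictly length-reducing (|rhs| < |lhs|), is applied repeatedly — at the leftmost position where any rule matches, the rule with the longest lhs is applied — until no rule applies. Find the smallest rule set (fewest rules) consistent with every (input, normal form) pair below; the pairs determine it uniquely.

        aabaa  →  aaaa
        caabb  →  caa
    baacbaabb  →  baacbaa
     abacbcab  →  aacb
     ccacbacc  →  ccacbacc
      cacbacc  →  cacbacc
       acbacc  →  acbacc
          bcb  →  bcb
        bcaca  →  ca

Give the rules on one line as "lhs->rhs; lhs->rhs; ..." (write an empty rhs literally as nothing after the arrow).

  | aabaa => aaaa
  | caabb => caab => caa
  | baacbaabb => baacbaab => baacbaa
  | abacbcab => aacbcab => aacb

ab->a; bca->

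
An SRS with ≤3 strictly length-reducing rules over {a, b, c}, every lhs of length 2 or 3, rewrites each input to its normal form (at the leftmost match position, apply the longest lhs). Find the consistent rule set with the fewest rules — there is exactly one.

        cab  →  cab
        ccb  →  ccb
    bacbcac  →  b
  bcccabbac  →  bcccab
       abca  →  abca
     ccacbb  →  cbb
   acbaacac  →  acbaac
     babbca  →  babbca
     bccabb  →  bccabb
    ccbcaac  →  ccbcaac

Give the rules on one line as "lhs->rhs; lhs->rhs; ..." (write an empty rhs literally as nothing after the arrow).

aca->a; bac->; cac->

  | cab
  | ccb
  | bacbcac => bcac => b
  | bcccabbac => bcccab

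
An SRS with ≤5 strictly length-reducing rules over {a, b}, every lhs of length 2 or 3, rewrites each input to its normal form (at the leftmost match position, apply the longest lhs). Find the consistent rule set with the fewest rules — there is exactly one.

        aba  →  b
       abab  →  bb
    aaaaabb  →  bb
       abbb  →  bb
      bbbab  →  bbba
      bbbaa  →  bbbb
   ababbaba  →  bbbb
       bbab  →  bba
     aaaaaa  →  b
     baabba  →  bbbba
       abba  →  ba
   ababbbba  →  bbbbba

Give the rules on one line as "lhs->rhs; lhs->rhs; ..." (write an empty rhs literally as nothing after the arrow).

  | aba => aa => b
  | abab => aab => bb
  | aaaaabb => abaabb => aaabb => abbb => bb
  | abbb => bb

aa->b; aaa->ab; ab->a; abb->b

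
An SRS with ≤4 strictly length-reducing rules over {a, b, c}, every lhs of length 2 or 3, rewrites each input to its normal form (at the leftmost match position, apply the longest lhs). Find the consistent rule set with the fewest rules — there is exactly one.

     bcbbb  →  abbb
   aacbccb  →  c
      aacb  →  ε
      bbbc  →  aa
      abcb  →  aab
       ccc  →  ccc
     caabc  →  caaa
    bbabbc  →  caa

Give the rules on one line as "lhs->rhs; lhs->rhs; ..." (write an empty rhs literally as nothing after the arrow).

ac->c; bbc->ca; bc->a; cb->

  | bcbbb => abbb
  | aacbccb => acbccb => cbccb => ccb => c
  | aacb => acb => cb => ε
  | bbbc => bca => aa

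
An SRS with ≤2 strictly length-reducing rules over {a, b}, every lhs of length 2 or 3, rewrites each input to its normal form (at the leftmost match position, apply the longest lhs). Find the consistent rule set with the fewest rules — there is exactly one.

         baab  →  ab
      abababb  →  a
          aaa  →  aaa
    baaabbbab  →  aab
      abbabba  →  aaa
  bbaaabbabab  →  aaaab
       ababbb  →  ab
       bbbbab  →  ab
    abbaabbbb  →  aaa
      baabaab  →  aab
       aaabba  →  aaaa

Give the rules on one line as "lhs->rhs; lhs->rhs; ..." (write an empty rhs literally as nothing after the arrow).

ba->; bb->

  | baab => ab
  | abababb => ababb => abb => a
  | aaa
  | baaabbbab => aabbbab => aabab => aab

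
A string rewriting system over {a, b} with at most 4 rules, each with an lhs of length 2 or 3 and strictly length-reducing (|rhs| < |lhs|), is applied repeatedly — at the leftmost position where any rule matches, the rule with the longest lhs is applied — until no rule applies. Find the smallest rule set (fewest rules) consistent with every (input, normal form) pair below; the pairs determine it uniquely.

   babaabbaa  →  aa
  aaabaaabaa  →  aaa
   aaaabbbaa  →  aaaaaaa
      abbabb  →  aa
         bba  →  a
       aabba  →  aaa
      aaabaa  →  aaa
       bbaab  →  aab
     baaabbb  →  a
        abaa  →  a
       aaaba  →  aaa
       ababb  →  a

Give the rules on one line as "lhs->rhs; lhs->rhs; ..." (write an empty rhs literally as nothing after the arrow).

ba->; baa->ba; bb->; bbb->a

  | babaabbaa => baabbaa => babbaa => bbaa => aa
  | aaabaaabaa => aaabaabaa => aaababaa => aaabaa => aaaba => aaa
  | aaaabbbaa => aaaaaaa
  | abbabb => aabb => aa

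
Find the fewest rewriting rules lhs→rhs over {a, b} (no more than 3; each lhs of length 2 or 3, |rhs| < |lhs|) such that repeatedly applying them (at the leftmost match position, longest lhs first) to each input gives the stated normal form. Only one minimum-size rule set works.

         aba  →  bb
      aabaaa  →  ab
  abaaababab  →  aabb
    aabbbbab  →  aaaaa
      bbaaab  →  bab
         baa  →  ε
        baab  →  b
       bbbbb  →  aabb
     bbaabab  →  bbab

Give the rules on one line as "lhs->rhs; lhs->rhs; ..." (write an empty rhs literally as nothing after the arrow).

  | aba => bb
  | aabaaa => abbaa => ab
  | abaaababab => bbaababab => bbabab => bbbbb => aabb
  | aabbbbab => aaaabab => aaabbb => aaaaa

aba->bb; baa->; bbb->aa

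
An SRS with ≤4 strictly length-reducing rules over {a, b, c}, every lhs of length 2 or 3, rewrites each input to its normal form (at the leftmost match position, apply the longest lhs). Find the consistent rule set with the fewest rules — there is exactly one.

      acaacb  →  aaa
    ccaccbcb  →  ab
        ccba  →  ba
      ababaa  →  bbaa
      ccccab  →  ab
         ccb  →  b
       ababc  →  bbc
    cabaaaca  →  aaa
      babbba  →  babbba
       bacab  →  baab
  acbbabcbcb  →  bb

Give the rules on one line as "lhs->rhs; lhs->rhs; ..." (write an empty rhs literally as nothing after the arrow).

  | acaacb => aaacb => aaa
  | ccaccbcb => accbcb => abcb => ab
  | ccba => ba
  | ababaa => bbaa

aba->b; aca->aa; cb->; cc->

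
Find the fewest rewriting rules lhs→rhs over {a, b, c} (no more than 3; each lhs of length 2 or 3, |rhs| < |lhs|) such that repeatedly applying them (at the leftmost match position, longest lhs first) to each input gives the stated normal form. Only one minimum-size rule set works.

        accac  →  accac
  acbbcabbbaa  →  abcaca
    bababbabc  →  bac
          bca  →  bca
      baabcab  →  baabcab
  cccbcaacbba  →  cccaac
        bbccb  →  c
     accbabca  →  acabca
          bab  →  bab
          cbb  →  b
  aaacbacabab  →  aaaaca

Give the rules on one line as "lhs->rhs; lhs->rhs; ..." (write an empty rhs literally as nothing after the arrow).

aba->ac; bb->; cb->

  | accac
  | acbbcabbbaa => abcabbbaa => abcabaa => abcaca
  | bababbabc => bacbbabc => bababc => bacbc => bac
  | bca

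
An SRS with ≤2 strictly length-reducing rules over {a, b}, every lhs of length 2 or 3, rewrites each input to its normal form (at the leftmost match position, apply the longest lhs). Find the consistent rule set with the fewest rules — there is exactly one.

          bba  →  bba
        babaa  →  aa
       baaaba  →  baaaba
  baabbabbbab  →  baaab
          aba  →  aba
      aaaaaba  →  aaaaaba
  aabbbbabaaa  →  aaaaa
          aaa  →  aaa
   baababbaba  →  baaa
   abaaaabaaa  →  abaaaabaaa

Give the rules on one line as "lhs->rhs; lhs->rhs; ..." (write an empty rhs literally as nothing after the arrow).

bab->; bbb->

  | bba
  | babaa => aa
  | baaaba
  | baabbabbbab => baabbbab => baaab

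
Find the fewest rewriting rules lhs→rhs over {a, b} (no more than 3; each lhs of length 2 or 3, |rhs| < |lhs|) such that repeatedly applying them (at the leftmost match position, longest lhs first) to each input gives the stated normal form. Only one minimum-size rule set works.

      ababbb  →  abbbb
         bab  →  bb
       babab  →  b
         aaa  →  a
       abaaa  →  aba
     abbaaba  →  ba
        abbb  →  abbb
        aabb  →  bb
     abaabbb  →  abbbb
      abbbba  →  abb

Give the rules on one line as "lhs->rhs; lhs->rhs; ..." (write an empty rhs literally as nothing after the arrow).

  | ababbb => abbbb
  | bab => bb
  | babab => bbab => b
  | aaa => a

aa->; bab->bb; bba->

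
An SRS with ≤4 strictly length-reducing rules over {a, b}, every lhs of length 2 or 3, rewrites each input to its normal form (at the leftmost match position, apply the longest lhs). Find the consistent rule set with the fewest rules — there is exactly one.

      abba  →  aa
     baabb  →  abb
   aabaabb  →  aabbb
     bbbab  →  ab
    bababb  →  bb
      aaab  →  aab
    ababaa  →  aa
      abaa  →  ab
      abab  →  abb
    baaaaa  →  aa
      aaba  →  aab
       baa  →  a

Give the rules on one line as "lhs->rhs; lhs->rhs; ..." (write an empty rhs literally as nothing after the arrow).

  | abba => aaa => aa
  | baabb => abb
  | aabaabb => aababb => aabbb
  | bbbab => baab => ab

aaa->aa; aba->ab; ba->; bba->aa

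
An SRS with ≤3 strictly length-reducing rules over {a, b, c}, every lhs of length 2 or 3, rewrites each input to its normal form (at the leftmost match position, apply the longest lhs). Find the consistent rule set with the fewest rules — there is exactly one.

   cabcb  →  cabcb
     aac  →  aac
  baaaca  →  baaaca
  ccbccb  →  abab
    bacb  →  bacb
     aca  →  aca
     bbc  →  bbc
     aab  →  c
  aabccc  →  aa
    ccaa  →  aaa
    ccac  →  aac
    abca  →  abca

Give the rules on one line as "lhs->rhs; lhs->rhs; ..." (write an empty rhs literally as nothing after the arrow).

  | cabcb
  | aac
  | baaaca
  | ccbccb => abccb => abab

aab->c; cc->a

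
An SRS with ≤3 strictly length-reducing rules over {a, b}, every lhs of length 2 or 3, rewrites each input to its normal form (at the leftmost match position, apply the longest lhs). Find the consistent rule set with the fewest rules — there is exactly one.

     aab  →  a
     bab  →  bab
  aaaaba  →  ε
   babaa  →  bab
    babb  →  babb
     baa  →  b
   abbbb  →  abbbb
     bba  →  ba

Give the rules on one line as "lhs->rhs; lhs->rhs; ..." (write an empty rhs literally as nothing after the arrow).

  | aab => a
  | bab
  | aaaaba => aaba => aa => ε
  | babaa => bab

aa->; aab->a; bba->ba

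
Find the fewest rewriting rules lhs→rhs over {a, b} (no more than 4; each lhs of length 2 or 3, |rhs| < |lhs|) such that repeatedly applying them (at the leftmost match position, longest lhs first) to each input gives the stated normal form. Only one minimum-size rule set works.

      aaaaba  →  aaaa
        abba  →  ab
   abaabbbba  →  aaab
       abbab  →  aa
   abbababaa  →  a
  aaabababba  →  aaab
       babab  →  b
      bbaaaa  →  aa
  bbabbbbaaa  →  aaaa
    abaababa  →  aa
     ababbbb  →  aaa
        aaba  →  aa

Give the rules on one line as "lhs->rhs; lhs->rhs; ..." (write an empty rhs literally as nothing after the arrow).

  | aaaaba => aaaa
  | abba => ab
  | abaabbbba => aabbbba => aaabba => aaab
  | abbab => abb => aa

ba->; bb->a; bba->b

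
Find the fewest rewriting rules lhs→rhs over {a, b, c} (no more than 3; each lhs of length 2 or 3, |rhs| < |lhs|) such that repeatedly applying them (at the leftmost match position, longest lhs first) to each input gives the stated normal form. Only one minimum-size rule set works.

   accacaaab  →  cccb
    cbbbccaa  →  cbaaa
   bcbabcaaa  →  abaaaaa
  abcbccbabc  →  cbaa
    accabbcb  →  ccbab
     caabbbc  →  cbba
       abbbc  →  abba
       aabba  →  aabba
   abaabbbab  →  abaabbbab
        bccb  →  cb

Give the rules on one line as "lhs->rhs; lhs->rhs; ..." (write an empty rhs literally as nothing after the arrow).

  | accacaaab => ccacaaab => cccaaab => cccaab => cccab => cccb
  | cbbbccaa => cbbacaa => cbbcaa => cbaaa
  | bcbabcaaa => ababcaaa => abaaaaa
  | abcbccbabc => aabccbabc => aaacbabc => aacbabc => acbabc => cbabc => cbaa

ac->c; bc->a; ca->c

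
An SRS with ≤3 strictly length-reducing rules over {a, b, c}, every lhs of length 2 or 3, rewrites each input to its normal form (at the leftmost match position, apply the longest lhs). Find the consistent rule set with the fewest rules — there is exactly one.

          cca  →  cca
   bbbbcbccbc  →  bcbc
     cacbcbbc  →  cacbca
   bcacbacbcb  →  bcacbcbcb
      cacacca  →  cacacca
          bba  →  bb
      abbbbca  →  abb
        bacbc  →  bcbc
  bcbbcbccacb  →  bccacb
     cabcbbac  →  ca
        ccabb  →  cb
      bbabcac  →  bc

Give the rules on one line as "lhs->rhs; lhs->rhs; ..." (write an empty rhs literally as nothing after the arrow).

ba->b; bbc->a; cab->

  | cca
  | bbbbcbccbc => bbabccbc => bbbccbc => bacbc => bcbc
  | cacbcbbc => cacbca
  | bcacbacbcb => bcacbcbcb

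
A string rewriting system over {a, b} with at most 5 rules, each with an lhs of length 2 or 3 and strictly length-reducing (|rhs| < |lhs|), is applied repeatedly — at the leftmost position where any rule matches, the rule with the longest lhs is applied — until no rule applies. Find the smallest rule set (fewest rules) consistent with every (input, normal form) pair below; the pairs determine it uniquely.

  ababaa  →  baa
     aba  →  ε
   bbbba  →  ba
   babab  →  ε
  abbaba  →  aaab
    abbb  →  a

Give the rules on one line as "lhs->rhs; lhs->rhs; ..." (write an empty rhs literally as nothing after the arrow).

aba->; bb->; bba->ab; bbb->

  | ababaa => baa
  | aba => ε
  | bbbba => ba
  | babab => bb => ε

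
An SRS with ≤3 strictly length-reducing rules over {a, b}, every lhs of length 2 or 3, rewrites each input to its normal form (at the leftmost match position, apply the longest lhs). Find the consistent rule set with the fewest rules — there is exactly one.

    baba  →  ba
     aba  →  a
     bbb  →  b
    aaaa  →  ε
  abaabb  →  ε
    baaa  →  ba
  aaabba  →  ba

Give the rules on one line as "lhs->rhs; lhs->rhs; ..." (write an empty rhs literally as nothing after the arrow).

aa->; ab->; bb->

  | baba => ba
  | aba => a
  | bbb => b
  | aaaa => aa => ε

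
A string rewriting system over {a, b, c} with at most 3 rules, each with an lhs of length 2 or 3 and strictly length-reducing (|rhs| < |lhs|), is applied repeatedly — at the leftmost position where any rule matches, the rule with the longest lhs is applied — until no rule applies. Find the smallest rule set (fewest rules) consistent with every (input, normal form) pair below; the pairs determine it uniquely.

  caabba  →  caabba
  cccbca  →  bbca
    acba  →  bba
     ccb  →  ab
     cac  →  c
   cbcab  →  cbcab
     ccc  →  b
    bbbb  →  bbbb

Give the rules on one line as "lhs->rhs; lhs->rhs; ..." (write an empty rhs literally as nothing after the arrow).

ac->b; cac->c; cc->a

  | caabba
  | cccbca => acbca => bbca
  | acba => bba
  | ccb => ab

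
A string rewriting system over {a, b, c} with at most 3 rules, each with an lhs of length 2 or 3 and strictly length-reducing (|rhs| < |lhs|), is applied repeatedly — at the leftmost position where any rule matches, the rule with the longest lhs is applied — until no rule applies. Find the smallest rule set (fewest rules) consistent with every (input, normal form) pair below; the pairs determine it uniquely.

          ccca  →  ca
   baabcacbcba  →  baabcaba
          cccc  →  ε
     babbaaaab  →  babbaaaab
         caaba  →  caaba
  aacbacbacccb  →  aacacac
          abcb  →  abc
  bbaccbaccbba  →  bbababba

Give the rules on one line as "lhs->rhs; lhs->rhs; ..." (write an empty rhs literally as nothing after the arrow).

  | ccca => ca
  | baabcacbcba => baabcaccba => baabcaba
  | cccc => cc => ε
  | babbaaaab

cb->c; cc->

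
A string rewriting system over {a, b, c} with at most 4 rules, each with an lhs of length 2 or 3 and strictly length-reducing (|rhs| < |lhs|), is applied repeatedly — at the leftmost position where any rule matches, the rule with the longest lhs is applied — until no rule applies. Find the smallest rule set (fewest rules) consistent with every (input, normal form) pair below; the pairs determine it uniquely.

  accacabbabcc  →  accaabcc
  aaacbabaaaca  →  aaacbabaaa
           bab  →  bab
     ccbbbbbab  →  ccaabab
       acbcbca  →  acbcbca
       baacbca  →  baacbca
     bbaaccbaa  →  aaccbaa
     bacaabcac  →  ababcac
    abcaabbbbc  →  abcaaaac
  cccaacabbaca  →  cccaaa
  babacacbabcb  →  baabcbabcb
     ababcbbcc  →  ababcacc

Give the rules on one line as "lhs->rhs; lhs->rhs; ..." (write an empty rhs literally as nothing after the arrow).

aca->bb; bb->a; bba->a

  | accacabbabcc => accbbbbabcc => accabbabcc => accaabcc
  | aaacbabaaaca => aaacbabaabb => aaacbabaaa
  | bab
  | ccbbbbbab => ccabbbab => ccaabab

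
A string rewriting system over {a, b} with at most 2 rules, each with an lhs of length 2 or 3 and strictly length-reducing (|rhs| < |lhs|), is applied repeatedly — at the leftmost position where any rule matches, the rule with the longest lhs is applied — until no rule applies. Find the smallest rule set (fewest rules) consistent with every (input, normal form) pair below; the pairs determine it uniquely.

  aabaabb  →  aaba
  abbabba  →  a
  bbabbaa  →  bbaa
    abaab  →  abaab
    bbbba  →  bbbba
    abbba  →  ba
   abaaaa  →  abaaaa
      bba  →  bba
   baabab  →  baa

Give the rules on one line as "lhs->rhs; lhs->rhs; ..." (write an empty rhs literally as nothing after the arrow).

  | aabaabb => aaba
  | abbabba => abba => a
  | bbabbaa => bbaa
  | abaab

abb->; bab->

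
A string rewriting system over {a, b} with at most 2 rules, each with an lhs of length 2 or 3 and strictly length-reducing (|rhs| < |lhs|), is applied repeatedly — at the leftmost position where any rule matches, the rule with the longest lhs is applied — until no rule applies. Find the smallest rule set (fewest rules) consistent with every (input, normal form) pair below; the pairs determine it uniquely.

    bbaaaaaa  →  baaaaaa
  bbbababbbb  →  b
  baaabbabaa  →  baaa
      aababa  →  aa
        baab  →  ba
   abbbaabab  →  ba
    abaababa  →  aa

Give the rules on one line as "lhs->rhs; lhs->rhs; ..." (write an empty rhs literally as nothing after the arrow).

  | bbaaaaaa => baaaaaa
  | bbbababbbb => bbababbbb => bababbbb => babbbb => bbbb => bbb => bb => b
  | baaabbabaa => baababaa => baabaa => baaa
  | aababa => aaba => aa

ab->; bb->b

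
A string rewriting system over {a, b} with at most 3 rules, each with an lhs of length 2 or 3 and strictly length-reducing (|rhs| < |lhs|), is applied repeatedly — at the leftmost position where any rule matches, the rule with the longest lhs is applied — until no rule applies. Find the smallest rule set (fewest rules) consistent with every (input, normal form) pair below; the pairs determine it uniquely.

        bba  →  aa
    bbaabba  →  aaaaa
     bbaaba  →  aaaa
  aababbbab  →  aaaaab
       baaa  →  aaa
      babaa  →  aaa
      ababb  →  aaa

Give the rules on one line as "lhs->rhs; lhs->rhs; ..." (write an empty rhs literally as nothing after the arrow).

  | bba => aa
  | bbaabba => aaabba => aaaaa
  | bbaaba => aaaba => aaaa
  | aababbbab => aaabbbab => aaaabab => aaaaab

ba->a; bb->a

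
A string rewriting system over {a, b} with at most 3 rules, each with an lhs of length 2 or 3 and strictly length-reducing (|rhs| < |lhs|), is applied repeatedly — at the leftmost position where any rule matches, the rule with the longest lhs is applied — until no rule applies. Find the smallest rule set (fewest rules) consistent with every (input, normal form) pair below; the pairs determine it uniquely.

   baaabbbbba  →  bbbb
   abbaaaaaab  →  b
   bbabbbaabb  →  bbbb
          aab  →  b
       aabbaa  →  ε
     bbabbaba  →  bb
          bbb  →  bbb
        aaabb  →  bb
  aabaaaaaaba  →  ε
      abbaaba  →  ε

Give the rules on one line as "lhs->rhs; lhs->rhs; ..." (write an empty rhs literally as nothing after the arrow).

ab->b; ba->

  | baaabbbbba => aabbbbba => abbbbba => bbbbba => bbbb
  | abbaaaaaab => bbaaaaaab => baaaaab => aaaab => aaab => aab => ab => b
  | bbabbbaabb => bbbbaabb => bbbabb => bbbb
  | aab => ab => b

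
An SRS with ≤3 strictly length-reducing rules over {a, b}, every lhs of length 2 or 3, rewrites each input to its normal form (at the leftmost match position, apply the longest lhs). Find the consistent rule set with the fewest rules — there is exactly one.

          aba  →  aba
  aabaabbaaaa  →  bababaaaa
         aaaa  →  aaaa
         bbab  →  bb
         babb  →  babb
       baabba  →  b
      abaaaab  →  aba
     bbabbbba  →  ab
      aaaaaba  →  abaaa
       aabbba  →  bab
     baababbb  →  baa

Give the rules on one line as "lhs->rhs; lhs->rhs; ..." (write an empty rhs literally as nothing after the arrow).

  | aba
  | aabaabbaaaa => baaabbaaaa => bababaaaa
  | aaaa
  | bbab => bb

aab->ba; bba->b; bbb->a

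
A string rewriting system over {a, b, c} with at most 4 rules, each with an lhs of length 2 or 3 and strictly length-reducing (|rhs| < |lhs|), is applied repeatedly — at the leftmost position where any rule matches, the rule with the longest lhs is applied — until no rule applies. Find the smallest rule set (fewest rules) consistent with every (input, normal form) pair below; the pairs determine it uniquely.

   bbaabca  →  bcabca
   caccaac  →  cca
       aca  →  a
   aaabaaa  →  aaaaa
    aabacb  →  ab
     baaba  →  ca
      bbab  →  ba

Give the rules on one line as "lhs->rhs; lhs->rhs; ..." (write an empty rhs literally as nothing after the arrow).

  | bbaabca => bcabca
  | caccaac => ccaac => cca
  | aca => a
  | aaabaaa => aaaaa

aba->a; ac->; baa->ca; bab->a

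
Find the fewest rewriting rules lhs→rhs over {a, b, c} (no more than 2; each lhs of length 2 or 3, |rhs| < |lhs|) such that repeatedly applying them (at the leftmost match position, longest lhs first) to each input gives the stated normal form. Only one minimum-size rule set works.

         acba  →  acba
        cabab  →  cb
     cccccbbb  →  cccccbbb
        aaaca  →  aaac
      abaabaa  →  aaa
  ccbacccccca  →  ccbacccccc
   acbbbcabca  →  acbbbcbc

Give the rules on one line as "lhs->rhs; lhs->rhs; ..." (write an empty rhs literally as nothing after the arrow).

  | acba
  | cabab => cbab => cb
  | cccccbbb
  | aaaca => aaac

ab->; ca->c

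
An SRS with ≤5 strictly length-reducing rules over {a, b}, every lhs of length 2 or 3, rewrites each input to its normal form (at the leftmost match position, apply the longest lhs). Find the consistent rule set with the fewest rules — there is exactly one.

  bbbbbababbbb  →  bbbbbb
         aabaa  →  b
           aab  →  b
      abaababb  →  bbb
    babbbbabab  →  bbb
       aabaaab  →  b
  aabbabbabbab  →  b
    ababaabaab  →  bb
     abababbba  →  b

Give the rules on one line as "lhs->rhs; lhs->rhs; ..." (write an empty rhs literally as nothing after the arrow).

aa->; ab->; abb->bb; bba->

  | bbbbbababbbb => bbbbabbbb => bbbbbb
  | aabaa => baa => b
  | aab => b
  | abaababb => aababb => babb => bbb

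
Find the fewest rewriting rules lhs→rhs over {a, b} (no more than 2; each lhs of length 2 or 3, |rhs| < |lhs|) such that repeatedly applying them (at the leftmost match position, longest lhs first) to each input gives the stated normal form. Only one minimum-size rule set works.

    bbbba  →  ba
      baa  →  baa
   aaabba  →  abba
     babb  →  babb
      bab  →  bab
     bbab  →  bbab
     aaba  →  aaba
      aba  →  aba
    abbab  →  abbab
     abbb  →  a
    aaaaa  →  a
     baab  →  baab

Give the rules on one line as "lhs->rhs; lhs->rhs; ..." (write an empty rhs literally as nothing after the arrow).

  | bbbba => ba
  | baa
  | aaabba => abba
  | babb

aaa->a; bbb->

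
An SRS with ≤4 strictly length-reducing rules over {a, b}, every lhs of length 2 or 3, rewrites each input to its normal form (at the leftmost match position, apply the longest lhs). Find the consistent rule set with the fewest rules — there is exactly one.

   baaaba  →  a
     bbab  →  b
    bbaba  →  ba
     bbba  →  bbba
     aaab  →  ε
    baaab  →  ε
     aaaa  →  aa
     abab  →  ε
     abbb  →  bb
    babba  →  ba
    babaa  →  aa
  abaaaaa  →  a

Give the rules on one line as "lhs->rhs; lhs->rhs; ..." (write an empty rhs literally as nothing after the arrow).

aaa->a; ab->; bab->

  | baaaba => baba => a
  | bbab => b
  | bbaba => ba
  | bbba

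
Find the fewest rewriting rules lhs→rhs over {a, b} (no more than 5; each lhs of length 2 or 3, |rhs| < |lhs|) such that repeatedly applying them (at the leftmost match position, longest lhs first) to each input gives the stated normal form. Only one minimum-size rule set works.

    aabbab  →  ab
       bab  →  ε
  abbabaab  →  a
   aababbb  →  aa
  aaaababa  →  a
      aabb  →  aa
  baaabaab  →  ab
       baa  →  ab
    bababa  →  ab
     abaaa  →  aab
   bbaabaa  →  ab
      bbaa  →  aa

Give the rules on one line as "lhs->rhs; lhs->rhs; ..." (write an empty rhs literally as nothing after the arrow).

aaa->a; ba->b; baa->ab; bb->

  | aabbab => aaab => ab
  | bab => bb => ε
  | abbabaab => aabaab => aaabb => abb => a
  | aababbb => aabbbb => aabb => aa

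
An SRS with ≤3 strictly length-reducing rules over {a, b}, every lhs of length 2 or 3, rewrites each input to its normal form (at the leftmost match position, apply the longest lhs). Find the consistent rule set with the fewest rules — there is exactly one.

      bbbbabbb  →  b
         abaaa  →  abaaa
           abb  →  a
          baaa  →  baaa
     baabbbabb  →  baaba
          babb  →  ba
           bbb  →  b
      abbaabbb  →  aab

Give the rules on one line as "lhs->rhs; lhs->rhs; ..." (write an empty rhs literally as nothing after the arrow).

  | bbbbabbb => bbabbb => bbb => b
  | abaaa
  | abb => a
  | baaa

bb->; bba->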